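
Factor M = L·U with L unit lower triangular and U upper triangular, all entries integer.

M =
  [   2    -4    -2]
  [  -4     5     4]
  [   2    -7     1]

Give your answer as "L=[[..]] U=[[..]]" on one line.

L=[[1,0,0],[-2,1,0],[1,1,1]] U=[[2,-4,-2],[0,-3,0],[0,0,3]]

  R1 -= -2·R0 → [0,-3,0]
  R2 -= 1·R0 → [0,-3,3]
  R2 -= 1·R1 → [0,0,3]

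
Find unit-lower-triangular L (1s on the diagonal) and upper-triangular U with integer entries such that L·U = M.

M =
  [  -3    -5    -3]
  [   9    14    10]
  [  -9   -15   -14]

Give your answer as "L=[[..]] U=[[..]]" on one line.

  row1 -= -3·row0 → [0,-1,1]
  row2 -= 3·row0 → [0,0,-5]
  row2 -= 0·row1 → [0,0,-5]

L=[[1,0,0],[-3,1,0],[3,0,1]] U=[[-3,-5,-3],[0,-1,1],[0,0,-5]]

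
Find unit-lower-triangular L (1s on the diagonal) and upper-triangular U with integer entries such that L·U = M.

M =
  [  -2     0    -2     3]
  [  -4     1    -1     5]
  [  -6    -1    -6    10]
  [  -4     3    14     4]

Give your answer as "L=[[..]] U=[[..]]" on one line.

  row1 -= 2·row0 → [0,1,3,-1]
  row2 -= 3·row0 → [0,-1,0,1]
  row3 -= 2·row0 → [0,3,18,-2]
  row2 -= -1·row1 → [0,0,3,0]
  row3 -= 3·row1 → [0,0,9,1]
  row3 -= 3·row2 → [0,0,0,1]

L=[[1,0,0,0],[2,1,0,0],[3,-1,1,0],[2,3,3,1]] U=[[-2,0,-2,3],[0,1,3,-1],[0,0,3,0],[0,0,0,1]]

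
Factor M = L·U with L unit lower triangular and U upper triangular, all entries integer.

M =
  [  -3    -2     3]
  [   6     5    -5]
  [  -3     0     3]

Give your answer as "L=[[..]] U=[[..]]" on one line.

L=[[1,0,0],[-2,1,0],[1,2,1]] U=[[-3,-2,3],[0,1,1],[0,0,-2]]

  r1 -= -2·r0 → [0,1,1]
  r2 -= 1·r0 → [0,2,0]
  r2 -= 2·r1 → [0,0,-2]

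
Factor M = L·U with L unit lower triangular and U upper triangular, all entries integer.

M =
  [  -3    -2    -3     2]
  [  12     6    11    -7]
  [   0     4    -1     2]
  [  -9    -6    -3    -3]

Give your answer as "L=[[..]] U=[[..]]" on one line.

L=[[1,0,0,0],[-4,1,0,0],[0,-2,1,0],[3,0,-2,1]] U=[[-3,-2,-3,2],[0,-2,-1,1],[0,0,-3,4],[0,0,0,-1]]

  R1 -= -4·R0 → [0,-2,-1,1]
  R2 -= 0·R0 → [0,4,-1,2]
  R3 -= 3·R0 → [0,0,6,-9]
  R2 -= -2·R1 → [0,0,-3,4]
  R3 -= 0·R1 → [0,0,6,-9]
  R3 -= -2·R2 → [0,0,0,-1]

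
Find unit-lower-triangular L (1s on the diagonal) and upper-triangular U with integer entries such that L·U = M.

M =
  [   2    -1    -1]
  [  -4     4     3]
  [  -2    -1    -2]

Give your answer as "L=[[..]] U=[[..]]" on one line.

L=[[1,0,0],[-2,1,0],[-1,-1,1]] U=[[2,-1,-1],[0,2,1],[0,0,-2]]

  row1 -= -2·row0 → [0,2,1]
  row2 -= -1·row0 → [0,-2,-3]
  row2 -= -1·row1 → [0,0,-2]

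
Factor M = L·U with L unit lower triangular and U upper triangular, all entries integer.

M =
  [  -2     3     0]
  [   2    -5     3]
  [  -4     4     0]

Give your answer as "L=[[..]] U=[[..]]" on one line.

L=[[1,0,0],[-1,1,0],[2,1,1]] U=[[-2,3,0],[0,-2,3],[0,0,-3]]

  row1 -= -1·row0 → [0,-2,3]
  row2 -= 2·row0 → [0,-2,0]
  row2 -= 1·row1 → [0,0,-3]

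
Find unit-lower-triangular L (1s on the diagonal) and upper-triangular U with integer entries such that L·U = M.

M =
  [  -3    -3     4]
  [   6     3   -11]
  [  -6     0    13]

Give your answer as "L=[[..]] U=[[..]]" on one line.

L=[[1,0,0],[-2,1,0],[2,-2,1]] U=[[-3,-3,4],[0,-3,-3],[0,0,-1]]

  r1 -= -2·r0 → [0,-3,-3]
  r2 -= 2·r0 → [0,6,5]
  r2 -= -2·r1 → [0,0,-1]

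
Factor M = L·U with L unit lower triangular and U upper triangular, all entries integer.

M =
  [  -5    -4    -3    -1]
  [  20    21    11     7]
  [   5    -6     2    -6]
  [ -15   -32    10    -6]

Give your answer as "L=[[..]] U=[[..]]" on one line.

  R1 -= -4·R0 → [0,5,-1,3]
  R2 -= -1·R0 → [0,-10,-1,-7]
  R3 -= 3·R0 → [0,-20,19,-3]
  R2 -= -2·R1 → [0,0,-3,-1]
  R3 -= -4·R1 → [0,0,15,9]
  R3 -= -5·R2 → [0,0,0,4]

L=[[1,0,0,0],[-4,1,0,0],[-1,-2,1,0],[3,-4,-5,1]] U=[[-5,-4,-3,-1],[0,5,-1,3],[0,0,-3,-1],[0,0,0,4]]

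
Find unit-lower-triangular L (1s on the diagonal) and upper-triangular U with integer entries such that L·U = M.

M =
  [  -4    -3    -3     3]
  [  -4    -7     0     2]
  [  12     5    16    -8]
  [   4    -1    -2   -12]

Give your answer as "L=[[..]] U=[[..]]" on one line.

L=[[1,0,0,0],[1,1,0,0],[-3,1,1,0],[-1,1,-2,1]] U=[[-4,-3,-3,3],[0,-4,3,-1],[0,0,4,2],[0,0,0,-4]]

  row1 -= 1·row0 → [0,-4,3,-1]
  row2 -= -3·row0 → [0,-4,7,1]
  row3 -= -1·row0 → [0,-4,-5,-9]
  row2 -= 1·row1 → [0,0,4,2]
  row3 -= 1·row1 → [0,0,-8,-8]
  row3 -= -2·row2 → [0,0,0,-4]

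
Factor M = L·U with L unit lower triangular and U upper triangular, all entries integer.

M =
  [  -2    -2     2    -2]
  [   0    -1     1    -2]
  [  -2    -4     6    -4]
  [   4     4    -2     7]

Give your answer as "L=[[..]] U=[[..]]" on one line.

  r1 -= 0·r0 → [0,-1,1,-2]
  r2 -= 1·r0 → [0,-2,4,-2]
  r3 -= -2·r0 → [0,0,2,3]
  r2 -= 2·r1 → [0,0,2,2]
  r3 -= 0·r1 → [0,0,2,3]
  r3 -= 1·r2 → [0,0,0,1]

L=[[1,0,0,0],[0,1,0,0],[1,2,1,0],[-2,0,1,1]] U=[[-2,-2,2,-2],[0,-1,1,-2],[0,0,2,2],[0,0,0,1]]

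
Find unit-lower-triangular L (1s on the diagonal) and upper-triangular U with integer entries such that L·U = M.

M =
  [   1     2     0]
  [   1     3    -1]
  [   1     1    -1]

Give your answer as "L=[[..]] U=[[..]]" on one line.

L=[[1,0,0],[1,1,0],[1,-1,1]] U=[[1,2,0],[0,1,-1],[0,0,-2]]

  row1 -= 1·row0 → [0,1,-1]
  row2 -= 1·row0 → [0,-1,-1]
  row2 -= -1·row1 → [0,0,-2]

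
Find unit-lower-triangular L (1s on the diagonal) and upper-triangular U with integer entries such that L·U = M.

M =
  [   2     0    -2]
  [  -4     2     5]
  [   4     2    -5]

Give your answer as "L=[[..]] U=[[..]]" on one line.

  row1 -= -2·row0 → [0,2,1]
  row2 -= 2·row0 → [0,2,-1]
  row2 -= 1·row1 → [0,0,-2]

L=[[1,0,0],[-2,1,0],[2,1,1]] U=[[2,0,-2],[0,2,1],[0,0,-2]]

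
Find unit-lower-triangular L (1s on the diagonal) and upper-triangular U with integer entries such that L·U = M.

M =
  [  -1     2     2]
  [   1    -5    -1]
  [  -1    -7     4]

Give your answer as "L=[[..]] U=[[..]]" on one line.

L=[[1,0,0],[-1,1,0],[1,3,1]] U=[[-1,2,2],[0,-3,1],[0,0,-1]]

  r1 -= -1·r0 → [0,-3,1]
  r2 -= 1·r0 → [0,-9,2]
  r2 -= 3·r1 → [0,0,-1]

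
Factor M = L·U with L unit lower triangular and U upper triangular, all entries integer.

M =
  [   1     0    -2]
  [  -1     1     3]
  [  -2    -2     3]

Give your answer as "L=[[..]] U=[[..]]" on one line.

  r1 -= -1·r0 → [0,1,1]
  r2 -= -2·r0 → [0,-2,-1]
  r2 -= -2·r1 → [0,0,1]

L=[[1,0,0],[-1,1,0],[-2,-2,1]] U=[[1,0,-2],[0,1,1],[0,0,1]]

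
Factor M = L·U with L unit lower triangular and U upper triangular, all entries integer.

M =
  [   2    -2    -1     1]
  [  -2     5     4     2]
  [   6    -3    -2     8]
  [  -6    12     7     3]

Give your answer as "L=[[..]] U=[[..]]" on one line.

L=[[1,0,0,0],[-1,1,0,0],[3,1,1,0],[-3,2,1,1]] U=[[2,-2,-1,1],[0,3,3,3],[0,0,-2,2],[0,0,0,-2]]

  R1 -= -1·R0 → [0,3,3,3]
  R2 -= 3·R0 → [0,3,1,5]
  R3 -= -3·R0 → [0,6,4,6]
  R2 -= 1·R1 → [0,0,-2,2]
  R3 -= 2·R1 → [0,0,-2,0]
  R3 -= 1·R2 → [0,0,0,-2]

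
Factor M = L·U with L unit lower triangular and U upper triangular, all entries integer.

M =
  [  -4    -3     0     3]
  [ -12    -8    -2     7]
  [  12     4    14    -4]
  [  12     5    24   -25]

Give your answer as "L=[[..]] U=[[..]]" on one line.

  row1 -= 3·row0 → [0,1,-2,-2]
  row2 -= -3·row0 → [0,-5,14,5]
  row3 -= -3·row0 → [0,-4,24,-16]
  row2 -= -5·row1 → [0,0,4,-5]
  row3 -= -4·row1 → [0,0,16,-24]
  row3 -= 4·row2 → [0,0,0,-4]

L=[[1,0,0,0],[3,1,0,0],[-3,-5,1,0],[-3,-4,4,1]] U=[[-4,-3,0,3],[0,1,-2,-2],[0,0,4,-5],[0,0,0,-4]]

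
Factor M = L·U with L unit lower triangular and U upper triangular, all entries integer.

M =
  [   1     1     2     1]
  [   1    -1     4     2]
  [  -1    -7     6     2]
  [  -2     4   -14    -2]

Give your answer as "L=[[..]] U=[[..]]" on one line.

  r1 -= 1·r0 → [0,-2,2,1]
  r2 -= -1·r0 → [0,-6,8,3]
  r3 -= -2·r0 → [0,6,-10,0]
  r2 -= 3·r1 → [0,0,2,0]
  r3 -= -3·r1 → [0,0,-4,3]
  r3 -= -2·r2 → [0,0,0,3]

L=[[1,0,0,0],[1,1,0,0],[-1,3,1,0],[-2,-3,-2,1]] U=[[1,1,2,1],[0,-2,2,1],[0,0,2,0],[0,0,0,3]]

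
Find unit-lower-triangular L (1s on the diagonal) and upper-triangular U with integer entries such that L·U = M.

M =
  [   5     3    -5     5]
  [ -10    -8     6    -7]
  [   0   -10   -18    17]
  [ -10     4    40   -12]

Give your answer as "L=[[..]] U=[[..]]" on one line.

L=[[1,0,0,0],[-2,1,0,0],[0,5,1,0],[-2,-5,5,1]] U=[[5,3,-5,5],[0,-2,-4,3],[0,0,2,2],[0,0,0,3]]

  r1 -= -2·r0 → [0,-2,-4,3]
  r2 -= 0·r0 → [0,-10,-18,17]
  r3 -= -2·r0 → [0,10,30,-2]
  r2 -= 5·r1 → [0,0,2,2]
  r3 -= -5·r1 → [0,0,10,13]
  r3 -= 5·r2 → [0,0,0,3]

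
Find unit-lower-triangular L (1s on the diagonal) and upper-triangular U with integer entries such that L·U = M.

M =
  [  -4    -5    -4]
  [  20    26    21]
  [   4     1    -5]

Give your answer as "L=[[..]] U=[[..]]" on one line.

L=[[1,0,0],[-5,1,0],[-1,-4,1]] U=[[-4,-5,-4],[0,1,1],[0,0,-5]]

  row1 -= -5·row0 → [0,1,1]
  row2 -= -1·row0 → [0,-4,-9]
  row2 -= -4·row1 → [0,0,-5]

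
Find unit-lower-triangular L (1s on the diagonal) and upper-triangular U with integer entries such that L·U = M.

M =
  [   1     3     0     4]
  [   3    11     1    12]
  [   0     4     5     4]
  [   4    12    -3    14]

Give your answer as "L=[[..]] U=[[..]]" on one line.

L=[[1,0,0,0],[3,1,0,0],[0,2,1,0],[4,0,-1,1]] U=[[1,3,0,4],[0,2,1,0],[0,0,3,4],[0,0,0,2]]

  R1 -= 3·R0 → [0,2,1,0]
  R2 -= 0·R0 → [0,4,5,4]
  R3 -= 4·R0 → [0,0,-3,-2]
  R2 -= 2·R1 → [0,0,3,4]
  R3 -= 0·R1 → [0,0,-3,-2]
  R3 -= -1·R2 → [0,0,0,2]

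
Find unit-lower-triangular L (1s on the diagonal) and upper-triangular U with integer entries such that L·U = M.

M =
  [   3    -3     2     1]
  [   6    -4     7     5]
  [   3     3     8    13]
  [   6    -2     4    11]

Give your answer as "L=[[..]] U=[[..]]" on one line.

  r1 -= 2·r0 → [0,2,3,3]
  r2 -= 1·r0 → [0,6,6,12]
  r3 -= 2·r0 → [0,4,0,9]
  r2 -= 3·r1 → [0,0,-3,3]
  r3 -= 2·r1 → [0,0,-6,3]
  r3 -= 2·r2 → [0,0,0,-3]

L=[[1,0,0,0],[2,1,0,0],[1,3,1,0],[2,2,2,1]] U=[[3,-3,2,1],[0,2,3,3],[0,0,-3,3],[0,0,0,-3]]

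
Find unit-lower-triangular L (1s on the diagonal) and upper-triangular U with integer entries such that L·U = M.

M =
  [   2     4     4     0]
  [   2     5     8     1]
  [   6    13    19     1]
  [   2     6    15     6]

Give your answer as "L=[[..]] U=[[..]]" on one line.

L=[[1,0,0,0],[1,1,0,0],[3,1,1,0],[1,2,1,1]] U=[[2,4,4,0],[0,1,4,1],[0,0,3,0],[0,0,0,4]]

  R1 -= 1·R0 → [0,1,4,1]
  R2 -= 3·R0 → [0,1,7,1]
  R3 -= 1·R0 → [0,2,11,6]
  R2 -= 1·R1 → [0,0,3,0]
  R3 -= 2·R1 → [0,0,3,4]
  R3 -= 1·R2 → [0,0,0,4]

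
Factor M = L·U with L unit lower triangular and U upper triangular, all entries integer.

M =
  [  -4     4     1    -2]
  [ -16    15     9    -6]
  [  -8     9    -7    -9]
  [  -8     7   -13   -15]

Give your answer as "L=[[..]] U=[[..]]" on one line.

L=[[1,0,0,0],[4,1,0,0],[2,-1,1,0],[2,1,5,1]] U=[[-4,4,1,-2],[0,-1,5,2],[0,0,-4,-3],[0,0,0,2]]

  R1 -= 4·R0 → [0,-1,5,2]
  R2 -= 2·R0 → [0,1,-9,-5]
  R3 -= 2·R0 → [0,-1,-15,-11]
  R2 -= -1·R1 → [0,0,-4,-3]
  R3 -= 1·R1 → [0,0,-20,-13]
  R3 -= 5·R2 → [0,0,0,2]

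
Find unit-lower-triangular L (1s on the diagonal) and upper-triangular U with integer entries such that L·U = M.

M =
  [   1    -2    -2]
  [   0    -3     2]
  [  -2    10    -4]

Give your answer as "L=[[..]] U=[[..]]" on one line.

  R1 -= 0·R0 → [0,-3,2]
  R2 -= -2·R0 → [0,6,-8]
  R2 -= -2·R1 → [0,0,-4]

L=[[1,0,0],[0,1,0],[-2,-2,1]] U=[[1,-2,-2],[0,-3,2],[0,0,-4]]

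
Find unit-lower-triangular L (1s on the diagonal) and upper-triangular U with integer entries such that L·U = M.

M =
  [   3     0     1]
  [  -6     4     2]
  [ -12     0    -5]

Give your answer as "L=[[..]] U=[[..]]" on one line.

L=[[1,0,0],[-2,1,0],[-4,0,1]] U=[[3,0,1],[0,4,4],[0,0,-1]]

  r1 -= -2·r0 → [0,4,4]
  r2 -= -4·r0 → [0,0,-1]
  r2 -= 0·r1 → [0,0,-1]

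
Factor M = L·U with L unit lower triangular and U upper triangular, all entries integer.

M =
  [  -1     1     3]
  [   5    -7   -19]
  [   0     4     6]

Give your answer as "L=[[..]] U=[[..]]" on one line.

  r1 -= -5·r0 → [0,-2,-4]
  r2 -= 0·r0 → [0,4,6]
  r2 -= -2·r1 → [0,0,-2]

L=[[1,0,0],[-5,1,0],[0,-2,1]] U=[[-1,1,3],[0,-2,-4],[0,0,-2]]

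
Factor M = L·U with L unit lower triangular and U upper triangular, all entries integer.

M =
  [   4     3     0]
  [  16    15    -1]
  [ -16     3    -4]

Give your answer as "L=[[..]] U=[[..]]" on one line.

  row1 -= 4·row0 → [0,3,-1]
  row2 -= -4·row0 → [0,15,-4]
  row2 -= 5·row1 → [0,0,1]

L=[[1,0,0],[4,1,0],[-4,5,1]] U=[[4,3,0],[0,3,-1],[0,0,1]]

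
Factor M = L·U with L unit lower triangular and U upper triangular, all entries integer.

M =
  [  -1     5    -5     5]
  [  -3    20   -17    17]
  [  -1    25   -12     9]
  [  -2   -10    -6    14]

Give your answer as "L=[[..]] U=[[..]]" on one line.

  R1 -= 3·R0 → [0,5,-2,2]
  R2 -= 1·R0 → [0,20,-7,4]
  R3 -= 2·R0 → [0,-20,4,4]
  R2 -= 4·R1 → [0,0,1,-4]
  R3 -= -4·R1 → [0,0,-4,12]
  R3 -= -4·R2 → [0,0,0,-4]

L=[[1,0,0,0],[3,1,0,0],[1,4,1,0],[2,-4,-4,1]] U=[[-1,5,-5,5],[0,5,-2,2],[0,0,1,-4],[0,0,0,-4]]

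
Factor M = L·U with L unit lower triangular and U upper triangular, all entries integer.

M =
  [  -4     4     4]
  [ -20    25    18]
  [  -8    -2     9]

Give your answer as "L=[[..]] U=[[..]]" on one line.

L=[[1,0,0],[5,1,0],[2,-2,1]] U=[[-4,4,4],[0,5,-2],[0,0,-3]]

  R1 -= 5·R0 → [0,5,-2]
  R2 -= 2·R0 → [0,-10,1]
  R2 -= -2·R1 → [0,0,-3]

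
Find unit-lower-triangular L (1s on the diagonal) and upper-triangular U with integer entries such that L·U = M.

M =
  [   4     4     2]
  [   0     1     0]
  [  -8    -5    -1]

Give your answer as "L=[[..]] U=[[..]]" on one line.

  row1 -= 0·row0 → [0,1,0]
  row2 -= -2·row0 → [0,3,3]
  row2 -= 3·row1 → [0,0,3]

L=[[1,0,0],[0,1,0],[-2,3,1]] U=[[4,4,2],[0,1,0],[0,0,3]]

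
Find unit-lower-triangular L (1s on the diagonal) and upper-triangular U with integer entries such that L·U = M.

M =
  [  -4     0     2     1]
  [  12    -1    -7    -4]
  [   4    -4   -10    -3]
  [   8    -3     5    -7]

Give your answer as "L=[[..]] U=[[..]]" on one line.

L=[[1,0,0,0],[-3,1,0,0],[-1,4,1,0],[-2,3,-3,1]] U=[[-4,0,2,1],[0,-1,-1,-1],[0,0,-4,2],[0,0,0,4]]

  row1 -= -3·row0 → [0,-1,-1,-1]
  row2 -= -1·row0 → [0,-4,-8,-2]
  row3 -= -2·row0 → [0,-3,9,-5]
  row2 -= 4·row1 → [0,0,-4,2]
  row3 -= 3·row1 → [0,0,12,-2]
  row3 -= -3·row2 → [0,0,0,4]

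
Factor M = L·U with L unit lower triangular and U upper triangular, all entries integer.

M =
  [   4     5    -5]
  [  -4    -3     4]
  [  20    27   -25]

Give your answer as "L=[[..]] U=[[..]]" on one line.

  r1 -= -1·r0 → [0,2,-1]
  r2 -= 5·r0 → [0,2,0]
  r2 -= 1·r1 → [0,0,1]

L=[[1,0,0],[-1,1,0],[5,1,1]] U=[[4,5,-5],[0,2,-1],[0,0,1]]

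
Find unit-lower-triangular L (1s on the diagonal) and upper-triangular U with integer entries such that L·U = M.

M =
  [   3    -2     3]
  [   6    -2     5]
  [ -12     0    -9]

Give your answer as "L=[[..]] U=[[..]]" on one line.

  row1 -= 2·row0 → [0,2,-1]
  row2 -= -4·row0 → [0,-8,3]
  row2 -= -4·row1 → [0,0,-1]

L=[[1,0,0],[2,1,0],[-4,-4,1]] U=[[3,-2,3],[0,2,-1],[0,0,-1]]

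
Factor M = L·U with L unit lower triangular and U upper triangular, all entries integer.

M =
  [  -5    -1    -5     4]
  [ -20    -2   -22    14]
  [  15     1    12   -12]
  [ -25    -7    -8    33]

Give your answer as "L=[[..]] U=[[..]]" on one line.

L=[[1,0,0,0],[4,1,0,0],[-3,-1,1,0],[5,-1,-3,1]] U=[[-5,-1,-5,4],[0,2,-2,-2],[0,0,-5,-2],[0,0,0,5]]

  R1 -= 4·R0 → [0,2,-2,-2]
  R2 -= -3·R0 → [0,-2,-3,0]
  R3 -= 5·R0 → [0,-2,17,13]
  R2 -= -1·R1 → [0,0,-5,-2]
  R3 -= -1·R1 → [0,0,15,11]
  R3 -= -3·R2 → [0,0,0,5]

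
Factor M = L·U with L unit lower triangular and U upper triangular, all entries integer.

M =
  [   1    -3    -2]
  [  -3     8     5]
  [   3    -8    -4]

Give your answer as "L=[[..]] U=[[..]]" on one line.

  r1 -= -3·r0 → [0,-1,-1]
  r2 -= 3·r0 → [0,1,2]
  r2 -= -1·r1 → [0,0,1]

L=[[1,0,0],[-3,1,0],[3,-1,1]] U=[[1,-3,-2],[0,-1,-1],[0,0,1]]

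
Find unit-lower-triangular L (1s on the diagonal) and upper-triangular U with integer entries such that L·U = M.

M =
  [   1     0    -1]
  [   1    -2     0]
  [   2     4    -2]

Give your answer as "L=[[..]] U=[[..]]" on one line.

L=[[1,0,0],[1,1,0],[2,-2,1]] U=[[1,0,-1],[0,-2,1],[0,0,2]]

  R1 -= 1·R0 → [0,-2,1]
  R2 -= 2·R0 → [0,4,0]
  R2 -= -2·R1 → [0,0,2]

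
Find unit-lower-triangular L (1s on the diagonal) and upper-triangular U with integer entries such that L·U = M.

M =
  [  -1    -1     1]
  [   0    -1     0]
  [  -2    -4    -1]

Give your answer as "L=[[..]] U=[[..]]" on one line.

  r1 -= 0·r0 → [0,-1,0]
  r2 -= 2·r0 → [0,-2,-3]
  r2 -= 2·r1 → [0,0,-3]

L=[[1,0,0],[0,1,0],[2,2,1]] U=[[-1,-1,1],[0,-1,0],[0,0,-3]]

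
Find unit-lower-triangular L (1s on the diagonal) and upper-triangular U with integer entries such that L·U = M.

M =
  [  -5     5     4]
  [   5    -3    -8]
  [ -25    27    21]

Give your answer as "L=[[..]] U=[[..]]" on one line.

L=[[1,0,0],[-1,1,0],[5,1,1]] U=[[-5,5,4],[0,2,-4],[0,0,5]]

  r1 -= -1·r0 → [0,2,-4]
  r2 -= 5·r0 → [0,2,1]
  r2 -= 1·r1 → [0,0,5]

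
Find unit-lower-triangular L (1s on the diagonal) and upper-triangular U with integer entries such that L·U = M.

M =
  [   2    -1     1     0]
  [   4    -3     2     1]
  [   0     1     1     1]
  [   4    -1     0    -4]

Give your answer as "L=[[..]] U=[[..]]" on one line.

  row1 -= 2·row0 → [0,-1,0,1]
  row2 -= 0·row0 → [0,1,1,1]
  row3 -= 2·row0 → [0,1,-2,-4]
  row2 -= -1·row1 → [0,0,1,2]
  row3 -= -1·row1 → [0,0,-2,-3]
  row3 -= -2·row2 → [0,0,0,1]

L=[[1,0,0,0],[2,1,0,0],[0,-1,1,0],[2,-1,-2,1]] U=[[2,-1,1,0],[0,-1,0,1],[0,0,1,2],[0,0,0,1]]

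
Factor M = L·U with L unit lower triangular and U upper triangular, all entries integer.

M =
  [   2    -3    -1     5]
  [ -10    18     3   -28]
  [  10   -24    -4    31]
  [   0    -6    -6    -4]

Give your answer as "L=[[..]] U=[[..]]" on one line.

L=[[1,0,0,0],[-5,1,0,0],[5,-3,1,0],[0,-2,2,1]] U=[[2,-3,-1,5],[0,3,-2,-3],[0,0,-5,-3],[0,0,0,-4]]

  r1 -= -5·r0 → [0,3,-2,-3]
  r2 -= 5·r0 → [0,-9,1,6]
  r3 -= 0·r0 → [0,-6,-6,-4]
  r2 -= -3·r1 → [0,0,-5,-3]
  r3 -= -2·r1 → [0,0,-10,-10]
  r3 -= 2·r2 → [0,0,0,-4]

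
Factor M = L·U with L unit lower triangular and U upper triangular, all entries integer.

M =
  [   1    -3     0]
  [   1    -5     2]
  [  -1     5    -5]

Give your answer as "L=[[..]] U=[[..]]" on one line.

  R1 -= 1·R0 → [0,-2,2]
  R2 -= -1·R0 → [0,2,-5]
  R2 -= -1·R1 → [0,0,-3]

L=[[1,0,0],[1,1,0],[-1,-1,1]] U=[[1,-3,0],[0,-2,2],[0,0,-3]]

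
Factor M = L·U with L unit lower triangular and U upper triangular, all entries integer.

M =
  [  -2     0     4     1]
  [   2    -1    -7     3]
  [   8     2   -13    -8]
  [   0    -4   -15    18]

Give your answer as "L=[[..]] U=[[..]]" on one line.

L=[[1,0,0,0],[-1,1,0,0],[-4,-2,1,0],[0,4,1,1]] U=[[-2,0,4,1],[0,-1,-3,4],[0,0,-3,4],[0,0,0,-2]]

  R1 -= -1·R0 → [0,-1,-3,4]
  R2 -= -4·R0 → [0,2,3,-4]
  R3 -= 0·R0 → [0,-4,-15,18]
  R2 -= -2·R1 → [0,0,-3,4]
  R3 -= 4·R1 → [0,0,-3,2]
  R3 -= 1·R2 → [0,0,0,-2]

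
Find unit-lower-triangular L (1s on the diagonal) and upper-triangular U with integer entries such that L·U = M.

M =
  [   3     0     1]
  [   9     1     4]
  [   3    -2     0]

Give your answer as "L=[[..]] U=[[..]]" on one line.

  r1 -= 3·r0 → [0,1,1]
  r2 -= 1·r0 → [0,-2,-1]
  r2 -= -2·r1 → [0,0,1]

L=[[1,0,0],[3,1,0],[1,-2,1]] U=[[3,0,1],[0,1,1],[0,0,1]]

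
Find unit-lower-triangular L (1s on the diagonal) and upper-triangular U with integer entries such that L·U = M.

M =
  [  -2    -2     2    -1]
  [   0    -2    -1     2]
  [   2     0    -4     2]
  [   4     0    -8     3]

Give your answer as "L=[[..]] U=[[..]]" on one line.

L=[[1,0,0,0],[0,1,0,0],[-1,1,1,0],[-2,2,2,1]] U=[[-2,-2,2,-1],[0,-2,-1,2],[0,0,-1,-1],[0,0,0,-1]]

  row1 -= 0·row0 → [0,-2,-1,2]
  row2 -= -1·row0 → [0,-2,-2,1]
  row3 -= -2·row0 → [0,-4,-4,1]
  row2 -= 1·row1 → [0,0,-1,-1]
  row3 -= 2·row1 → [0,0,-2,-3]
  row3 -= 2·row2 → [0,0,0,-1]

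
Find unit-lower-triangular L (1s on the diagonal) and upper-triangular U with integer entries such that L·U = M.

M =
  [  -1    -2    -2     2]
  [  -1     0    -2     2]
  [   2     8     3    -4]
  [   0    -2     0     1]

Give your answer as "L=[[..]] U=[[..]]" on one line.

L=[[1,0,0,0],[1,1,0,0],[-2,2,1,0],[0,-1,0,1]] U=[[-1,-2,-2,2],[0,2,0,0],[0,0,-1,0],[0,0,0,1]]

  R1 -= 1·R0 → [0,2,0,0]
  R2 -= -2·R0 → [0,4,-1,0]
  R3 -= 0·R0 → [0,-2,0,1]
  R2 -= 2·R1 → [0,0,-1,0]
  R3 -= -1·R1 → [0,0,0,1]
  R3 -= 0·R2 → [0,0,0,1]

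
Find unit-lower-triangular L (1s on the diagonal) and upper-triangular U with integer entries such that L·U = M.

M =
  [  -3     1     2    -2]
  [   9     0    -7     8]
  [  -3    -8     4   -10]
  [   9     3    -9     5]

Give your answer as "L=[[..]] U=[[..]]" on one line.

L=[[1,0,0,0],[-3,1,0,0],[1,-3,1,0],[-3,2,1,1]] U=[[-3,1,2,-2],[0,3,-1,2],[0,0,-1,-2],[0,0,0,-3]]

  row1 -= -3·row0 → [0,3,-1,2]
  row2 -= 1·row0 → [0,-9,2,-8]
  row3 -= -3·row0 → [0,6,-3,-1]
  row2 -= -3·row1 → [0,0,-1,-2]
  row3 -= 2·row1 → [0,0,-1,-5]
  row3 -= 1·row2 → [0,0,0,-3]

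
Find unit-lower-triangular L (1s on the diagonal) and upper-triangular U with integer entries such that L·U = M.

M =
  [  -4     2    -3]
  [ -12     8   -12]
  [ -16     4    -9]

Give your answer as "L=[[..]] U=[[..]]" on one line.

  r1 -= 3·r0 → [0,2,-3]
  r2 -= 4·r0 → [0,-4,3]
  r2 -= -2·r1 → [0,0,-3]

L=[[1,0,0],[3,1,0],[4,-2,1]] U=[[-4,2,-3],[0,2,-3],[0,0,-3]]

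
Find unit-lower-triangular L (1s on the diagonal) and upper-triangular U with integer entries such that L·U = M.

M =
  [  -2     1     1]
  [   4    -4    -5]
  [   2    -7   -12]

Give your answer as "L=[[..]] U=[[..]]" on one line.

L=[[1,0,0],[-2,1,0],[-1,3,1]] U=[[-2,1,1],[0,-2,-3],[0,0,-2]]

  row1 -= -2·row0 → [0,-2,-3]
  row2 -= -1·row0 → [0,-6,-11]
  row2 -= 3·row1 → [0,0,-2]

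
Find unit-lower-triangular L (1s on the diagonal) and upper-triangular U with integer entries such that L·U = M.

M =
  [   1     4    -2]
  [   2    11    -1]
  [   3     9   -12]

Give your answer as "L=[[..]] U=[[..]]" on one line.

L=[[1,0,0],[2,1,0],[3,-1,1]] U=[[1,4,-2],[0,3,3],[0,0,-3]]

  R1 -= 2·R0 → [0,3,3]
  R2 -= 3·R0 → [0,-3,-6]
  R2 -= -1·R1 → [0,0,-3]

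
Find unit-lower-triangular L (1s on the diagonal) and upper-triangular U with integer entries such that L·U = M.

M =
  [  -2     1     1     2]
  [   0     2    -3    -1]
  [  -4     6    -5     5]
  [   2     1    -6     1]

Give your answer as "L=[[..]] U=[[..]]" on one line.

L=[[1,0,0,0],[0,1,0,0],[2,2,1,0],[-1,1,2,1]] U=[[-2,1,1,2],[0,2,-3,-1],[0,0,-1,3],[0,0,0,-2]]

  R1 -= 0·R0 → [0,2,-3,-1]
  R2 -= 2·R0 → [0,4,-7,1]
  R3 -= -1·R0 → [0,2,-5,3]
  R2 -= 2·R1 → [0,0,-1,3]
  R3 -= 1·R1 → [0,0,-2,4]
  R3 -= 2·R2 → [0,0,0,-2]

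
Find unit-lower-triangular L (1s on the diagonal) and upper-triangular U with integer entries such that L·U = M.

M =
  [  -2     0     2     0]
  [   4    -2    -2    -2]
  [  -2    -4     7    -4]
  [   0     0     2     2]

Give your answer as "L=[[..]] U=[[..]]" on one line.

  R1 -= -2·R0 → [0,-2,2,-2]
  R2 -= 1·R0 → [0,-4,5,-4]
  R3 -= 0·R0 → [0,0,2,2]
  R2 -= 2·R1 → [0,0,1,0]
  R3 -= 0·R1 → [0,0,2,2]
  R3 -= 2·R2 → [0,0,0,2]

L=[[1,0,0,0],[-2,1,0,0],[1,2,1,0],[0,0,2,1]] U=[[-2,0,2,0],[0,-2,2,-2],[0,0,1,0],[0,0,0,2]]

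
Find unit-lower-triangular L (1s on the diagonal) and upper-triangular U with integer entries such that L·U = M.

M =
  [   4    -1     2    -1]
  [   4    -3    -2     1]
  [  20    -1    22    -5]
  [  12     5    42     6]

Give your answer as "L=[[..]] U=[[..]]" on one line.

L=[[1,0,0,0],[1,1,0,0],[5,-2,1,0],[3,-4,5,1]] U=[[4,-1,2,-1],[0,-2,-4,2],[0,0,4,4],[0,0,0,-3]]

  R1 -= 1·R0 → [0,-2,-4,2]
  R2 -= 5·R0 → [0,4,12,0]
  R3 -= 3·R0 → [0,8,36,9]
  R2 -= -2·R1 → [0,0,4,4]
  R3 -= -4·R1 → [0,0,20,17]
  R3 -= 5·R2 → [0,0,0,-3]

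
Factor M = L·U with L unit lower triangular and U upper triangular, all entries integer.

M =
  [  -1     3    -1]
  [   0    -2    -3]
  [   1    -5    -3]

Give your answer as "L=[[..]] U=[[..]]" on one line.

L=[[1,0,0],[0,1,0],[-1,1,1]] U=[[-1,3,-1],[0,-2,-3],[0,0,-1]]

  R1 -= 0·R0 → [0,-2,-3]
  R2 -= -1·R0 → [0,-2,-4]
  R2 -= 1·R1 → [0,0,-1]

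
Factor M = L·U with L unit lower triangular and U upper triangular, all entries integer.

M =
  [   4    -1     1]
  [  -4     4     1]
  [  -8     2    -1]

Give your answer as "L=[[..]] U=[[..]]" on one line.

L=[[1,0,0],[-1,1,0],[-2,0,1]] U=[[4,-1,1],[0,3,2],[0,0,1]]

  R1 -= -1·R0 → [0,3,2]
  R2 -= -2·R0 → [0,0,1]
  R2 -= 0·R1 → [0,0,1]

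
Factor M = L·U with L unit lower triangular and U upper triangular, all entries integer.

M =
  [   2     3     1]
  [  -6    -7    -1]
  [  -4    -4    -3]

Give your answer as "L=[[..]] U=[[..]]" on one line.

L=[[1,0,0],[-3,1,0],[-2,1,1]] U=[[2,3,1],[0,2,2],[0,0,-3]]

  r1 -= -3·r0 → [0,2,2]
  r2 -= -2·r0 → [0,2,-1]
  r2 -= 1·r1 → [0,0,-3]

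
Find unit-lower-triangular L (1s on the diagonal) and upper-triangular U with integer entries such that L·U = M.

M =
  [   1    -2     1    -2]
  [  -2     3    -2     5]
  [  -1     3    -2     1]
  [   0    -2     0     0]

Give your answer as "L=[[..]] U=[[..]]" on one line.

L=[[1,0,0,0],[-2,1,0,0],[-1,-1,1,0],[0,2,0,1]] U=[[1,-2,1,-2],[0,-1,0,1],[0,0,-1,0],[0,0,0,-2]]

  R1 -= -2·R0 → [0,-1,0,1]
  R2 -= -1·R0 → [0,1,-1,-1]
  R3 -= 0·R0 → [0,-2,0,0]
  R2 -= -1·R1 → [0,0,-1,0]
  R3 -= 2·R1 → [0,0,0,-2]
  R3 -= 0·R2 → [0,0,0,-2]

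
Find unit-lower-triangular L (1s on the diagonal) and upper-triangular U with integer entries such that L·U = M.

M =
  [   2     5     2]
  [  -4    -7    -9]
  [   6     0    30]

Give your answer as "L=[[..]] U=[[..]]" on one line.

  row1 -= -2·row0 → [0,3,-5]
  row2 -= 3·row0 → [0,-15,24]
  row2 -= -5·row1 → [0,0,-1]

L=[[1,0,0],[-2,1,0],[3,-5,1]] U=[[2,5,2],[0,3,-5],[0,0,-1]]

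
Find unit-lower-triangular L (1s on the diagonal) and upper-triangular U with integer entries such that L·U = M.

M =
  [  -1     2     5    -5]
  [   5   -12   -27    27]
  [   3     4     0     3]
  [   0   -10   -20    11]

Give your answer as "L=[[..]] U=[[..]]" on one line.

L=[[1,0,0,0],[-5,1,0,0],[-3,-5,1,0],[0,5,-2,1]] U=[[-1,2,5,-5],[0,-2,-2,2],[0,0,5,-2],[0,0,0,-3]]

  row1 -= -5·row0 → [0,-2,-2,2]
  row2 -= -3·row0 → [0,10,15,-12]
  row3 -= 0·row0 → [0,-10,-20,11]
  row2 -= -5·row1 → [0,0,5,-2]
  row3 -= 5·row1 → [0,0,-10,1]
  row3 -= -2·row2 → [0,0,0,-3]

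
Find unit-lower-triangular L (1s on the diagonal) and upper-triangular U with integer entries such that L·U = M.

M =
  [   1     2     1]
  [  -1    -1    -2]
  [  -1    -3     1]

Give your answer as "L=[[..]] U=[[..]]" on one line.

L=[[1,0,0],[-1,1,0],[-1,-1,1]] U=[[1,2,1],[0,1,-1],[0,0,1]]

  r1 -= -1·r0 → [0,1,-1]
  r2 -= -1·r0 → [0,-1,2]
  r2 -= -1·r1 → [0,0,1]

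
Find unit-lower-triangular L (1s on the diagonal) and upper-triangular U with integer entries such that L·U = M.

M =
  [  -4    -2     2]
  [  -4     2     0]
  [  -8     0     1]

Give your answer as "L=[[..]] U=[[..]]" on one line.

  R1 -= 1·R0 → [0,4,-2]
  R2 -= 2·R0 → [0,4,-3]
  R2 -= 1·R1 → [0,0,-1]

L=[[1,0,0],[1,1,0],[2,1,1]] U=[[-4,-2,2],[0,4,-2],[0,0,-1]]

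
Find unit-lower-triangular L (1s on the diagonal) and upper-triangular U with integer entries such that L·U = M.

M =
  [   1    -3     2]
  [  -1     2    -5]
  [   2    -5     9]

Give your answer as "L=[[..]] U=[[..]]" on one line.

  r1 -= -1·r0 → [0,-1,-3]
  r2 -= 2·r0 → [0,1,5]
  r2 -= -1·r1 → [0,0,2]

L=[[1,0,0],[-1,1,0],[2,-1,1]] U=[[1,-3,2],[0,-1,-3],[0,0,2]]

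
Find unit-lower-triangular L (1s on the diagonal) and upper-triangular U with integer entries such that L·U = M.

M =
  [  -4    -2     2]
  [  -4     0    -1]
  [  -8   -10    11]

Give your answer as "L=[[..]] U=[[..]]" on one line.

  row1 -= 1·row0 → [0,2,-3]
  row2 -= 2·row0 → [0,-6,7]
  row2 -= -3·row1 → [0,0,-2]

L=[[1,0,0],[1,1,0],[2,-3,1]] U=[[-4,-2,2],[0,2,-3],[0,0,-2]]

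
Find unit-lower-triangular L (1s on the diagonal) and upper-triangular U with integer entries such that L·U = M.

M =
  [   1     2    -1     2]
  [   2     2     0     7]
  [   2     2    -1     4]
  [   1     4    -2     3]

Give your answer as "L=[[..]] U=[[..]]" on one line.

  R1 -= 2·R0 → [0,-2,2,3]
  R2 -= 2·R0 → [0,-2,1,0]
  R3 -= 1·R0 → [0,2,-1,1]
  R2 -= 1·R1 → [0,0,-1,-3]
  R3 -= -1·R1 → [0,0,1,4]
  R3 -= -1·R2 → [0,0,0,1]

L=[[1,0,0,0],[2,1,0,0],[2,1,1,0],[1,-1,-1,1]] U=[[1,2,-1,2],[0,-2,2,3],[0,0,-1,-3],[0,0,0,1]]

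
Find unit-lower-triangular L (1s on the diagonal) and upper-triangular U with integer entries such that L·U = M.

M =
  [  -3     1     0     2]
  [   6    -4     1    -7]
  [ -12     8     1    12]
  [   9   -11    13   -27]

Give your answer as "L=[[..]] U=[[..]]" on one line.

L=[[1,0,0,0],[-2,1,0,0],[4,-2,1,0],[-3,4,3,1]] U=[[-3,1,0,2],[0,-2,1,-3],[0,0,3,-2],[0,0,0,-3]]

  R1 -= -2·R0 → [0,-2,1,-3]
  R2 -= 4·R0 → [0,4,1,4]
  R3 -= -3·R0 → [0,-8,13,-21]
  R2 -= -2·R1 → [0,0,3,-2]
  R3 -= 4·R1 → [0,0,9,-9]
  R3 -= 3·R2 → [0,0,0,-3]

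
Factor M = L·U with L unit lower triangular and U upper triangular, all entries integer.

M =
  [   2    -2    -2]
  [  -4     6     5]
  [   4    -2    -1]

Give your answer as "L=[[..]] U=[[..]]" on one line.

L=[[1,0,0],[-2,1,0],[2,1,1]] U=[[2,-2,-2],[0,2,1],[0,0,2]]

  row1 -= -2·row0 → [0,2,1]
  row2 -= 2·row0 → [0,2,3]
  row2 -= 1·row1 → [0,0,2]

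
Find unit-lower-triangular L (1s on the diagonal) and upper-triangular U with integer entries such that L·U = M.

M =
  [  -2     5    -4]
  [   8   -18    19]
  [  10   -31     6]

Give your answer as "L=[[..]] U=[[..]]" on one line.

L=[[1,0,0],[-4,1,0],[-5,-3,1]] U=[[-2,5,-4],[0,2,3],[0,0,-5]]

  row1 -= -4·row0 → [0,2,3]
  row2 -= -5·row0 → [0,-6,-14]
  row2 -= -3·row1 → [0,0,-5]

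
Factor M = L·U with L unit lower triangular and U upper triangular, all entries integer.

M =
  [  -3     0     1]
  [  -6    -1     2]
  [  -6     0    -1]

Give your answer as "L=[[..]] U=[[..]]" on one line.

  row1 -= 2·row0 → [0,-1,0]
  row2 -= 2·row0 → [0,0,-3]
  row2 -= 0·row1 → [0,0,-3]

L=[[1,0,0],[2,1,0],[2,0,1]] U=[[-3,0,1],[0,-1,0],[0,0,-3]]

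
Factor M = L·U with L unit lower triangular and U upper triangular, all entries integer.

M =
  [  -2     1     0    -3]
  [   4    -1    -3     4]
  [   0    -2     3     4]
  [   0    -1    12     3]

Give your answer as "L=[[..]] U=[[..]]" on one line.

  R1 -= -2·R0 → [0,1,-3,-2]
  R2 -= 0·R0 → [0,-2,3,4]
  R3 -= 0·R0 → [0,-1,12,3]
  R2 -= -2·R1 → [0,0,-3,0]
  R3 -= -1·R1 → [0,0,9,1]
  R3 -= -3·R2 → [0,0,0,1]

L=[[1,0,0,0],[-2,1,0,0],[0,-2,1,0],[0,-1,-3,1]] U=[[-2,1,0,-3],[0,1,-3,-2],[0,0,-3,0],[0,0,0,1]]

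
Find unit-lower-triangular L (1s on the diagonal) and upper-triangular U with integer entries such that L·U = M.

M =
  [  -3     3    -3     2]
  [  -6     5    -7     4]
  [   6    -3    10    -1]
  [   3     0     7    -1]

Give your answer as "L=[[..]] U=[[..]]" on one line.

L=[[1,0,0,0],[2,1,0,0],[-2,-3,1,0],[-1,-3,1,1]] U=[[-3,3,-3,2],[0,-1,-1,0],[0,0,1,3],[0,0,0,-2]]

  R1 -= 2·R0 → [0,-1,-1,0]
  R2 -= -2·R0 → [0,3,4,3]
  R3 -= -1·R0 → [0,3,4,1]
  R2 -= -3·R1 → [0,0,1,3]
  R3 -= -3·R1 → [0,0,1,1]
  R3 -= 1·R2 → [0,0,0,-2]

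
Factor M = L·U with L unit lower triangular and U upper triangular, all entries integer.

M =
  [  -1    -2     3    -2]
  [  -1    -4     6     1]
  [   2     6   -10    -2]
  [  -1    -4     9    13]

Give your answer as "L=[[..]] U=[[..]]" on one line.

L=[[1,0,0,0],[1,1,0,0],[-2,-1,1,0],[1,1,-3,1]] U=[[-1,-2,3,-2],[0,-2,3,3],[0,0,-1,-3],[0,0,0,3]]

  R1 -= 1·R0 → [0,-2,3,3]
  R2 -= -2·R0 → [0,2,-4,-6]
  R3 -= 1·R0 → [0,-2,6,15]
  R2 -= -1·R1 → [0,0,-1,-3]
  R3 -= 1·R1 → [0,0,3,12]
  R3 -= -3·R2 → [0,0,0,3]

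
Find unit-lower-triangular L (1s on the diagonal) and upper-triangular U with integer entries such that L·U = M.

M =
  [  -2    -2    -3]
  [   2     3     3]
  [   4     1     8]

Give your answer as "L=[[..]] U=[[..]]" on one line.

L=[[1,0,0],[-1,1,0],[-2,-3,1]] U=[[-2,-2,-3],[0,1,0],[0,0,2]]

  row1 -= -1·row0 → [0,1,0]
  row2 -= -2·row0 → [0,-3,2]
  row2 -= -3·row1 → [0,0,2]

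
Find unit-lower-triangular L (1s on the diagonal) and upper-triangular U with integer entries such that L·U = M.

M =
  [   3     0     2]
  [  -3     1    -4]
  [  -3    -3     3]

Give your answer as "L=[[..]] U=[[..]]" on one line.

L=[[1,0,0],[-1,1,0],[-1,-3,1]] U=[[3,0,2],[0,1,-2],[0,0,-1]]

  row1 -= -1·row0 → [0,1,-2]
  row2 -= -1·row0 → [0,-3,5]
  row2 -= -3·row1 → [0,0,-1]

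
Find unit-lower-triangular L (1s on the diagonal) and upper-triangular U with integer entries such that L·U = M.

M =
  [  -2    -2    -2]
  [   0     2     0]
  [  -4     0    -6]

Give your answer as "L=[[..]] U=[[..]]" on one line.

L=[[1,0,0],[0,1,0],[2,2,1]] U=[[-2,-2,-2],[0,2,0],[0,0,-2]]

  row1 -= 0·row0 → [0,2,0]
  row2 -= 2·row0 → [0,4,-2]
  row2 -= 2·row1 → [0,0,-2]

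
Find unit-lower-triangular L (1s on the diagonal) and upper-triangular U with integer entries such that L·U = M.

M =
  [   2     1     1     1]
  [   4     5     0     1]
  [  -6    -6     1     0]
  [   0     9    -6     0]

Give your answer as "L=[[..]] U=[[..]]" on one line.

L=[[1,0,0,0],[2,1,0,0],[-3,-1,1,0],[0,3,0,1]] U=[[2,1,1,1],[0,3,-2,-1],[0,0,2,2],[0,0,0,3]]

  R1 -= 2·R0 → [0,3,-2,-1]
  R2 -= -3·R0 → [0,-3,4,3]
  R3 -= 0·R0 → [0,9,-6,0]
  R2 -= -1·R1 → [0,0,2,2]
  R3 -= 3·R1 → [0,0,0,3]
  R3 -= 0·R2 → [0,0,0,3]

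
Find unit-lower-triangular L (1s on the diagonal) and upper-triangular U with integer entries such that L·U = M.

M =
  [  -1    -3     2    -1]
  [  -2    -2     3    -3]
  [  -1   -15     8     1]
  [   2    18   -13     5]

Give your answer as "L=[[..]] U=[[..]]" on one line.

L=[[1,0,0,0],[2,1,0,0],[1,-3,1,0],[-2,3,-2,1]] U=[[-1,-3,2,-1],[0,4,-1,-1],[0,0,3,-1],[0,0,0,4]]

  r1 -= 2·r0 → [0,4,-1,-1]
  r2 -= 1·r0 → [0,-12,6,2]
  r3 -= -2·r0 → [0,12,-9,3]
  r2 -= -3·r1 → [0,0,3,-1]
  r3 -= 3·r1 → [0,0,-6,6]
  r3 -= -2·r2 → [0,0,0,4]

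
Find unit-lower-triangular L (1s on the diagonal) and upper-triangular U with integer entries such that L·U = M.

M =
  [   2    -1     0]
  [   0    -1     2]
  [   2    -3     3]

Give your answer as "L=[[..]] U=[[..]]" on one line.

  r1 -= 0·r0 → [0,-1,2]
  r2 -= 1·r0 → [0,-2,3]
  r2 -= 2·r1 → [0,0,-1]

L=[[1,0,0],[0,1,0],[1,2,1]] U=[[2,-1,0],[0,-1,2],[0,0,-1]]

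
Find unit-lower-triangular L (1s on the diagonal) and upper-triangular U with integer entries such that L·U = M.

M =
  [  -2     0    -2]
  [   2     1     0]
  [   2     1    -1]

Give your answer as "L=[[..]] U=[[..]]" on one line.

  r1 -= -1·r0 → [0,1,-2]
  r2 -= -1·r0 → [0,1,-3]
  r2 -= 1·r1 → [0,0,-1]

L=[[1,0,0],[-1,1,0],[-1,1,1]] U=[[-2,0,-2],[0,1,-2],[0,0,-1]]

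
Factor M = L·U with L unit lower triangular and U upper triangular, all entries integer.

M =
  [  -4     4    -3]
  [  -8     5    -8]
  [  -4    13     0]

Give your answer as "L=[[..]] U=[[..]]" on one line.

  r1 -= 2·r0 → [0,-3,-2]
  r2 -= 1·r0 → [0,9,3]
  r2 -= -3·r1 → [0,0,-3]

L=[[1,0,0],[2,1,0],[1,-3,1]] U=[[-4,4,-3],[0,-3,-2],[0,0,-3]]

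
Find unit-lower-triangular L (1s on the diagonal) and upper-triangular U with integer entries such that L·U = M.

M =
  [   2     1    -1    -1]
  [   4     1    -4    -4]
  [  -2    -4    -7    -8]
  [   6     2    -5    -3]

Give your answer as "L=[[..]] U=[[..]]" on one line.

  r1 -= 2·r0 → [0,-1,-2,-2]
  r2 -= -1·r0 → [0,-3,-8,-9]
  r3 -= 3·r0 → [0,-1,-2,0]
  r2 -= 3·r1 → [0,0,-2,-3]
  r3 -= 1·r1 → [0,0,0,2]
  r3 -= 0·r2 → [0,0,0,2]

L=[[1,0,0,0],[2,1,0,0],[-1,3,1,0],[3,1,0,1]] U=[[2,1,-1,-1],[0,-1,-2,-2],[0,0,-2,-3],[0,0,0,2]]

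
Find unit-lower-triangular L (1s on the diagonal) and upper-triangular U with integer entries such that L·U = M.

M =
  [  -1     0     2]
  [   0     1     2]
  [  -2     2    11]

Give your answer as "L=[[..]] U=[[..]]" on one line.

  row1 -= 0·row0 → [0,1,2]
  row2 -= 2·row0 → [0,2,7]
  row2 -= 2·row1 → [0,0,3]

L=[[1,0,0],[0,1,0],[2,2,1]] U=[[-1,0,2],[0,1,2],[0,0,3]]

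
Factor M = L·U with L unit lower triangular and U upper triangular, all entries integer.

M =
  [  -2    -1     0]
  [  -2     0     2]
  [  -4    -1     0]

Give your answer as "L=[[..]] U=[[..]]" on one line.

L=[[1,0,0],[1,1,0],[2,1,1]] U=[[-2,-1,0],[0,1,2],[0,0,-2]]

  R1 -= 1·R0 → [0,1,2]
  R2 -= 2·R0 → [0,1,0]
  R2 -= 1·R1 → [0,0,-2]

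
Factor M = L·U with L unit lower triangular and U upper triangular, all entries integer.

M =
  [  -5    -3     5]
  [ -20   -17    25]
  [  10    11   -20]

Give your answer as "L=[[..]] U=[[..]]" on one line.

L=[[1,0,0],[4,1,0],[-2,-1,1]] U=[[-5,-3,5],[0,-5,5],[0,0,-5]]

  r1 -= 4·r0 → [0,-5,5]
  r2 -= -2·r0 → [0,5,-10]
  r2 -= -1·r1 → [0,0,-5]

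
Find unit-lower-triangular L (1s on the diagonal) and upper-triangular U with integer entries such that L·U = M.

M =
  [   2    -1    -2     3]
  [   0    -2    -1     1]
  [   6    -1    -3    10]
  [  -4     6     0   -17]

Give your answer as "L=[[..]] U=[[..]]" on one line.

  r1 -= 0·r0 → [0,-2,-1,1]
  r2 -= 3·r0 → [0,2,3,1]
  r3 -= -2·r0 → [0,4,-4,-11]
  r2 -= -1·r1 → [0,0,2,2]
  r3 -= -2·r1 → [0,0,-6,-9]
  r3 -= -3·r2 → [0,0,0,-3]

L=[[1,0,0,0],[0,1,0,0],[3,-1,1,0],[-2,-2,-3,1]] U=[[2,-1,-2,3],[0,-2,-1,1],[0,0,2,2],[0,0,0,-3]]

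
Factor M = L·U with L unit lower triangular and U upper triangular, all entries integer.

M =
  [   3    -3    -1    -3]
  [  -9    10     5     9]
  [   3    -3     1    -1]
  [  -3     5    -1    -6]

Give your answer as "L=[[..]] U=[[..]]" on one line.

  r1 -= -3·r0 → [0,1,2,0]
  r2 -= 1·r0 → [0,0,2,2]
  r3 -= -1·r0 → [0,2,-2,-9]
  r2 -= 0·r1 → [0,0,2,2]
  r3 -= 2·r1 → [0,0,-6,-9]
  r3 -= -3·r2 → [0,0,0,-3]

L=[[1,0,0,0],[-3,1,0,0],[1,0,1,0],[-1,2,-3,1]] U=[[3,-3,-1,-3],[0,1,2,0],[0,0,2,2],[0,0,0,-3]]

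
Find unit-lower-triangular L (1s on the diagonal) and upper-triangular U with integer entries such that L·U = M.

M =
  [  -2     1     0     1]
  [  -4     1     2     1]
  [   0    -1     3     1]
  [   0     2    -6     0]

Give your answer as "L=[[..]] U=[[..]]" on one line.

L=[[1,0,0,0],[2,1,0,0],[0,1,1,0],[0,-2,-2,1]] U=[[-2,1,0,1],[0,-1,2,-1],[0,0,1,2],[0,0,0,2]]

  row1 -= 2·row0 → [0,-1,2,-1]
  row2 -= 0·row0 → [0,-1,3,1]
  row3 -= 0·row0 → [0,2,-6,0]
  row2 -= 1·row1 → [0,0,1,2]
  row3 -= -2·row1 → [0,0,-2,-2]
  row3 -= -2·row2 → [0,0,0,2]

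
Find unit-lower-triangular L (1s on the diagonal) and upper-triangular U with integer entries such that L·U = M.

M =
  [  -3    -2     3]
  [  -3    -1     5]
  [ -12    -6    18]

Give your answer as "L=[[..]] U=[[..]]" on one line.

  r1 -= 1·r0 → [0,1,2]
  r2 -= 4·r0 → [0,2,6]
  r2 -= 2·r1 → [0,0,2]

L=[[1,0,0],[1,1,0],[4,2,1]] U=[[-3,-2,3],[0,1,2],[0,0,2]]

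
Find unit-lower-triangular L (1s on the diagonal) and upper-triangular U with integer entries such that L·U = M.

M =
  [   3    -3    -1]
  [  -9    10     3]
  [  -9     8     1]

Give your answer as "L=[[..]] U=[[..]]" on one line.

L=[[1,0,0],[-3,1,0],[-3,-1,1]] U=[[3,-3,-1],[0,1,0],[0,0,-2]]

  row1 -= -3·row0 → [0,1,0]
  row2 -= -3·row0 → [0,-1,-2]
  row2 -= -1·row1 → [0,0,-2]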